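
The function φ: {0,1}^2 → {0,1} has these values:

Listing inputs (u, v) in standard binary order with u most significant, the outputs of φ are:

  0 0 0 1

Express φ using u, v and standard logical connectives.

φ(u, v) = u ∧ v

The output is 1 only when every input is 1 — the AND of all inputs.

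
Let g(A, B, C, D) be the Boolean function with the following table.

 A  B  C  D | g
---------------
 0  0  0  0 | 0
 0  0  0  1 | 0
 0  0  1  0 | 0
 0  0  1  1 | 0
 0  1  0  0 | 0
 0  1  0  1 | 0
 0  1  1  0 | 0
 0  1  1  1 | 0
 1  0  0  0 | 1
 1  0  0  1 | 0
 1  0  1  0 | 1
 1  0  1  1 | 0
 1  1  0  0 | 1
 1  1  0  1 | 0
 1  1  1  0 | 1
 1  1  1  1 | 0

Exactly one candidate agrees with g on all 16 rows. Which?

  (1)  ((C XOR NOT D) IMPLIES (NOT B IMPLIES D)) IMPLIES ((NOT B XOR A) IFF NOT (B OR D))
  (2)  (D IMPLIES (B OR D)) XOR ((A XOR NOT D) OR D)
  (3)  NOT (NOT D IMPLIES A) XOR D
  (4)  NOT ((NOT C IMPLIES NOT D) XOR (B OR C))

(1): at (0,0,0,0) it gives 1, but g = 0 — eliminated.
(3): at (0,0,0,0) it gives 1, but g = 0 — eliminated.
(4): at (0,0,0,1) it gives 1, but g = 0 — eliminated.
Only (2) survives; checking it on all 16 rows confirms it matches g.

2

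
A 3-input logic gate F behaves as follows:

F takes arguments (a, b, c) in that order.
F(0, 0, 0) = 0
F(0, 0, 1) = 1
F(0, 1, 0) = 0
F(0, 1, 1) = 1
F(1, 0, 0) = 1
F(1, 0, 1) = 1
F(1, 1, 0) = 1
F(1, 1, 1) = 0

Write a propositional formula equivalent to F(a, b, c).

The 0-rows are (0,0,0), (0,1,0), (1,1,1). Take each as a conjunction (¬a·¬b·¬c, ¬a·b·¬c, a·b·c), form their disjunction, and complement — that gives a formula that is 1 everywhere F is.

F(a, b, c) = NOT ((((NOT a AND NOT b) AND NOT c) OR ((NOT a AND b) AND NOT c)) OR ((a AND b) AND c))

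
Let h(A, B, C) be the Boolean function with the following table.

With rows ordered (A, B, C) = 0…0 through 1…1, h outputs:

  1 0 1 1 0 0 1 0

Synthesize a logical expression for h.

h=1 on 4 inputs: (0,0,0), (0,1,0), (0,1,1), (1,1,0). Reading each as a conjunction of literals (¬A·¬B·¬C, ¬A·B·¬C, ¬A·B·C, A·B·¬C) and taking the OR gives the canonical DNF.

h(A, B, C) = ((((not A and not B) and not C) or ((not A and B) and not C)) or ((not A and B) and C)) or ((A and B) and not C)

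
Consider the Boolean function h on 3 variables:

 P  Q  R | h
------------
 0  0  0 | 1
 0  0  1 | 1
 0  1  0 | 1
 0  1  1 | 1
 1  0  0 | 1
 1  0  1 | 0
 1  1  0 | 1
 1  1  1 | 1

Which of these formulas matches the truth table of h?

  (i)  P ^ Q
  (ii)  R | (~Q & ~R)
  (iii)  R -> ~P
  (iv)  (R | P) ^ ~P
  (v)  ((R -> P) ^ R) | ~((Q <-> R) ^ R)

(i) disagrees with h on (0,0,0) (formula → 0, table → 1); rule it out.
(ii) disagrees with h on (0,1,0) (formula → 0, table → 1); rule it out.
(iii) disagrees with h on (1,1,1) (formula → 0, table → 1); rule it out.
(iv) disagrees with h on (0,0,1) (formula → 0, table → 1); rule it out.
Only (v) survives; checking it on all 8 rows confirms it matches h.

v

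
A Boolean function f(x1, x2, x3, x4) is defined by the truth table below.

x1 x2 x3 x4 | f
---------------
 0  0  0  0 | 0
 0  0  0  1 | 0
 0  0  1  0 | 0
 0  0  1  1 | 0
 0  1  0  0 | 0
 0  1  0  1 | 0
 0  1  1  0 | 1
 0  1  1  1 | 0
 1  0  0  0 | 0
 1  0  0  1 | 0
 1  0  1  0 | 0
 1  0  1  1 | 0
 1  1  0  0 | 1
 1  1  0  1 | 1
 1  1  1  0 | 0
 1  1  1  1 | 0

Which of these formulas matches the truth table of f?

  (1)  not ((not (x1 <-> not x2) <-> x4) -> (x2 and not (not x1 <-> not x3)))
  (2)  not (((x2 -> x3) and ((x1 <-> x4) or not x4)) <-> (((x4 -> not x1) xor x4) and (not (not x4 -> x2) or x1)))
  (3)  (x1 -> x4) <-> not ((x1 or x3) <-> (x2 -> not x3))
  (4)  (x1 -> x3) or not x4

2

(1): at (0,0,0,1) it gives 1, but f = 0 — eliminated.
(3): at (0,0,0,0) it gives 1, but f = 0 — eliminated.
(4): at (0,0,0,0) it gives 1, but f = 0 — eliminated.
(2) is the remaining candidate, and it agrees with f on all 16 inputs.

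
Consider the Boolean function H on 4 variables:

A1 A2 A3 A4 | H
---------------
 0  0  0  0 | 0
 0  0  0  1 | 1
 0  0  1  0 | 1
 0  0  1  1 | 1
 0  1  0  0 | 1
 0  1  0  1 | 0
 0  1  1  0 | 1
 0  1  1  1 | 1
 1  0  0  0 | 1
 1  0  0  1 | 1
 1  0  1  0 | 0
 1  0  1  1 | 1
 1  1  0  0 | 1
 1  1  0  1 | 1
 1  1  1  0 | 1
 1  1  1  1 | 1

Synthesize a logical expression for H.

H(A1, A2, A3, A4) = ¬(((((¬A1 ∧ ¬A2) ∧ ¬A3) ∧ ¬A4) ∨ (((¬A1 ∧ A2) ∧ ¬A3) ∧ A4)) ∨ (((A1 ∧ ¬A2) ∧ A3) ∧ ¬A4))

There are just 3 zero rows: (0,0,0,0), (0,1,0,1), (1,0,1,0). Their minterms are ¬A1·¬A2·¬A3·¬A4, ¬A1·A2·¬A3·A4, A1·¬A2·A3·¬A4; the OR of those covers precisely the 0-outputs, and negating it yields H.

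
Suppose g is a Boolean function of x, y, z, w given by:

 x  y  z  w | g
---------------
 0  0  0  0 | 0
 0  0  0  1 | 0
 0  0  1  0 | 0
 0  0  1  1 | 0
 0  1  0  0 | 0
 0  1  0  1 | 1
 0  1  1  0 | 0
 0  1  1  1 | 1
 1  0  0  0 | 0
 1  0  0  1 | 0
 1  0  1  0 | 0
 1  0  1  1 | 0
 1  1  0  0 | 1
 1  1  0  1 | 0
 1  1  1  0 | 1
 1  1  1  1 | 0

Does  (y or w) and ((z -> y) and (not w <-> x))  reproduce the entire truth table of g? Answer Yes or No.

Test each input against both g and the formula:
  x=0, y=0, z=0, w=0: formula gives 0, g = 0 ✓
  x=0, y=0, z=0, w=1: formula gives 1, but g = 0 ✗
Row (0,0,0,1) is a counterexample, so the formula is not equivalent to g.

No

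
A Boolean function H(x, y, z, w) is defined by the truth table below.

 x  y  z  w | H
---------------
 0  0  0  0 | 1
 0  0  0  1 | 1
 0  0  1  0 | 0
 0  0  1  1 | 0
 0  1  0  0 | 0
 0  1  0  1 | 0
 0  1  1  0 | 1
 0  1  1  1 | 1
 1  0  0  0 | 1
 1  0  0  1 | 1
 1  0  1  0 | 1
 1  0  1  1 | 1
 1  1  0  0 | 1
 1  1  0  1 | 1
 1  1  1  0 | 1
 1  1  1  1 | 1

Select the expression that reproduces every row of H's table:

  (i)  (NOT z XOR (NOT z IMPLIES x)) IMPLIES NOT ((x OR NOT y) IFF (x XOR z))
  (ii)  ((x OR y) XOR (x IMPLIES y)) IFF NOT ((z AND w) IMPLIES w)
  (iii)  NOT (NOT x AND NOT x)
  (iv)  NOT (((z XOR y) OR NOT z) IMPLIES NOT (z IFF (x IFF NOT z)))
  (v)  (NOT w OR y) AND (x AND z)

(ii) fails at (0,0,0,0): the formula yields 0, H is 1.
(iii) fails at (0,0,0,0): the formula yields 0, H is 1.
(iv) fails at (0,0,1,0): the formula yields 1, H is 0.
(v) fails at (0,0,0,0): the formula yields 0, H is 1.
(i) is the remaining candidate, and it agrees with H on all 16 inputs.

i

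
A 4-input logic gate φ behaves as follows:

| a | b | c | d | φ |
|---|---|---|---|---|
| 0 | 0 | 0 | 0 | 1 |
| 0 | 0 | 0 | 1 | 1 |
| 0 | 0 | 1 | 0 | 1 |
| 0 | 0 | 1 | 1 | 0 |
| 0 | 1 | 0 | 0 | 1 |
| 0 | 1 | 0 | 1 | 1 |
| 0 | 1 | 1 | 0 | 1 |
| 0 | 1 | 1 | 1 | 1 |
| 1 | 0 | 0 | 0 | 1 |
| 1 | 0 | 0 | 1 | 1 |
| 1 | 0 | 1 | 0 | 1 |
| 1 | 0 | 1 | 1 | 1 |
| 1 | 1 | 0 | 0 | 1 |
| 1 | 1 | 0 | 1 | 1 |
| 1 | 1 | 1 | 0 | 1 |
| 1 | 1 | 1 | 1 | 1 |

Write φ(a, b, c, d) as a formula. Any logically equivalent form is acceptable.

φ is 0 on exactly one input, (0,0,1,1), whose minterm is ¬a·¬b·c·d. So φ is the negation of that single conjunction.

φ(a, b, c, d) = ¬(((¬a ∧ ¬b) ∧ c) ∧ d)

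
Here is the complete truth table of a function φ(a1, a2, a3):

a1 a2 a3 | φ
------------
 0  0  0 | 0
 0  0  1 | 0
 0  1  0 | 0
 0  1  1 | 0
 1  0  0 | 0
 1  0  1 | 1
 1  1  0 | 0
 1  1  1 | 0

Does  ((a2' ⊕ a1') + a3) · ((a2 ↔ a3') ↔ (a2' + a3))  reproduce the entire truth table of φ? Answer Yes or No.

No

Check the formula against φ row by row:
  a1=0, a2=0, a3=0: formula gives 0, φ = 0 ✓
  a1=0, a2=0, a3=1: formula gives 1, but φ = 0 ✗
A single disagreement suffices: at (0,0,1) they differ, so the formula does not compute φ.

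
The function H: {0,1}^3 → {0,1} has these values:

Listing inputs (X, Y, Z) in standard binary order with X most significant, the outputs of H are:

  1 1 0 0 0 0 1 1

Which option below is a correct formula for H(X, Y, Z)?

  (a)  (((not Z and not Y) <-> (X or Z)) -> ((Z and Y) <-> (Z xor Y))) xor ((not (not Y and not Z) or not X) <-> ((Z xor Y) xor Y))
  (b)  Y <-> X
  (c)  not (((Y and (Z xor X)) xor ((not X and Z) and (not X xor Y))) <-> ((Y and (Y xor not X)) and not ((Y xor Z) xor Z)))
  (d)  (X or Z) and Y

b

(a): at (0,0,1) it gives 0, but H = 1 — eliminated.
(c): at (0,0,0) it gives 0, but H = 1 — eliminated.
(d): at (0,0,0) it gives 0, but H = 1 — eliminated.
That leaves (b). Evaluating it on every row reproduces the table of H exactly.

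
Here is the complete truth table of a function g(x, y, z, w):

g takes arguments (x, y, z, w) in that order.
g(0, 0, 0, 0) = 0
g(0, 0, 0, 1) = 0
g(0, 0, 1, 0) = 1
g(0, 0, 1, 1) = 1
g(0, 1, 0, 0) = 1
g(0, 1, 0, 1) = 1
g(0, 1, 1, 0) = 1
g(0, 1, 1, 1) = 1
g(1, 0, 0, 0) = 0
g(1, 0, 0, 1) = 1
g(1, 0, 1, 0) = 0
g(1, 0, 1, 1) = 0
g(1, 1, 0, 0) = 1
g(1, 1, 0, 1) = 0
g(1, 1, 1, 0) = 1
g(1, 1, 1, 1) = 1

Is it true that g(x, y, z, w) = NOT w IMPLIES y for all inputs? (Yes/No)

Check the formula against g row by row:
  x=0, y=0, z=0, w=0: formula gives 0, g = 0 ✓
  x=0, y=0, z=0, w=1: formula gives 1, but g = 0 ✗
Since they disagree at (0,0,0,1), the expression is not a correct formula for g.

No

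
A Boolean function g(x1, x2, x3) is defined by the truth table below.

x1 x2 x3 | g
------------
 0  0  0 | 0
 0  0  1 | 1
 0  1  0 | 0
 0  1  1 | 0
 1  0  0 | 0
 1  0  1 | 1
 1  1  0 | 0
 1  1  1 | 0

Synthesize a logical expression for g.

g(x1, x2, x3) = ((not x1 and not x2) and x3) or ((x1 and not x2) and x3)

Collect the rows where g=1 — (0,0,1), (1,0,1) — and write one minterm per row: ¬x1·¬x2·x3, x1·¬x2·x3. Their union (logical OR) reproduces the table exactly.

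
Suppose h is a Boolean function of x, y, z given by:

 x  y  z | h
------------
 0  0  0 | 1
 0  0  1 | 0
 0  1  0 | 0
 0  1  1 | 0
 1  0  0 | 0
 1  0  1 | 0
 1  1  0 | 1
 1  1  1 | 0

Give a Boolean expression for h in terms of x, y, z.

h=1 on 2 inputs: (0,0,0), (1,1,0). Reading each as a conjunction of literals (¬x·¬y·¬z, x·y·¬z) and taking the OR gives the canonical DNF.

h(x, y, z) = ((~x & ~y) & ~z) | ((x & y) & ~z)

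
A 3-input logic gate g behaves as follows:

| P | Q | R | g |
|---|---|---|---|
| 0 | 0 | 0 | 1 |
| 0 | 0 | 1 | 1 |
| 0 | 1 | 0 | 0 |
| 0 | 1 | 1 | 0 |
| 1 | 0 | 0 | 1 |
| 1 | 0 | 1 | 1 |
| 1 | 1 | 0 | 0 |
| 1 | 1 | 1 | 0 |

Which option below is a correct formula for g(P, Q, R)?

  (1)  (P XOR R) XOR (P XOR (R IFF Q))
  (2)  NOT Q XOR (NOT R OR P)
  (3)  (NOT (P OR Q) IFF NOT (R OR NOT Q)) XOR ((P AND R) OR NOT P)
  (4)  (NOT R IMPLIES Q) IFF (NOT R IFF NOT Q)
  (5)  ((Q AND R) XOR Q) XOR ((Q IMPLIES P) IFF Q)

1

(2) fails at (0,0,0): the formula yields 0, g is 1.
(3) fails at (0,1,0): the formula yields 1, g is 0.
(4) fails at (0,0,0): the formula yields 0, g is 1.
(5) fails at (0,0,0): the formula yields 0, g is 1.
Only (1) survives; checking it on all 8 rows confirms it matches g.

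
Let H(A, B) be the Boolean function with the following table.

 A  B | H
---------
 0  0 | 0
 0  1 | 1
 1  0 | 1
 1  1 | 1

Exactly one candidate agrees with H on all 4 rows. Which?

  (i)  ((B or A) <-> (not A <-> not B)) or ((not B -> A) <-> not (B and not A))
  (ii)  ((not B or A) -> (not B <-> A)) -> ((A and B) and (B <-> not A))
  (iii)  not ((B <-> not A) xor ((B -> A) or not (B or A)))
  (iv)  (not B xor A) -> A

iv

(i) fails at (0,1): the formula yields 0, H is 1.
(ii) fails at (0,0): the formula yields 1, H is 0.
(iii) fails at (0,1): the formula yields 0, H is 1.
Only (iv) survives; checking it on all 4 rows confirms it matches H.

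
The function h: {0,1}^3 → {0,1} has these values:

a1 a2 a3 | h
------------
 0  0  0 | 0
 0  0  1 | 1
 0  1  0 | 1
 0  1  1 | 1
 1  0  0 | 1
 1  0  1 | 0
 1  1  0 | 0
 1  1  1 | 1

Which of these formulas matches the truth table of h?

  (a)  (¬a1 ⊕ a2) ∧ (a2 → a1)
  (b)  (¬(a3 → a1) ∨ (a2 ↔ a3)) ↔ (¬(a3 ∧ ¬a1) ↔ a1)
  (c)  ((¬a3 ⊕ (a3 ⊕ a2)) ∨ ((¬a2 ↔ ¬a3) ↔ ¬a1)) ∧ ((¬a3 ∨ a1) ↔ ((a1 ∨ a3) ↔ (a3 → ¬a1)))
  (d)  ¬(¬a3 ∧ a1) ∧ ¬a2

b

(a): at (0,0,0) it gives 1, but h = 0 — eliminated.
(c): at (0,0,1) it gives 0, but h = 1 — eliminated.
(d): at (0,0,0) it gives 1, but h = 0 — eliminated.
That leaves (b). Evaluating it on every row reproduces the table of h exactly.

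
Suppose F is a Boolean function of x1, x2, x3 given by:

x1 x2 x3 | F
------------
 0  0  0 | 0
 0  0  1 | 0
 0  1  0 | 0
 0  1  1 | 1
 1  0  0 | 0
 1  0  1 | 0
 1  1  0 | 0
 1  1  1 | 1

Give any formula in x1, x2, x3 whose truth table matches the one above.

Collect the rows where F=1 — (0,1,1), (1,1,1) — and write one minterm per row: ¬x1·x2·x3, x1·x2·x3. Their union (logical OR) reproduces the table exactly.

F(x1, x2, x3) = ((¬x1 ∧ x2) ∧ x3) ∨ ((x1 ∧ x2) ∧ x3)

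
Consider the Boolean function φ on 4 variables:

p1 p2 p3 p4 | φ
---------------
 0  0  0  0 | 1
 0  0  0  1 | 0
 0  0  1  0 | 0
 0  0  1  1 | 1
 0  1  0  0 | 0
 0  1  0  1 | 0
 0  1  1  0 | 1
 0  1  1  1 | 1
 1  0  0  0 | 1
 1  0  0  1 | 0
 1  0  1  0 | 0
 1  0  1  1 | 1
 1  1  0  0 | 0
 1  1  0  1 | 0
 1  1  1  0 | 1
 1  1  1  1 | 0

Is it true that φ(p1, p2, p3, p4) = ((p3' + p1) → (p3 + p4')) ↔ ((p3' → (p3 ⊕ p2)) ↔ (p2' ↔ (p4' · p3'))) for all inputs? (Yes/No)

Evaluate ((p3' + p1) → (p3 + p4')) ↔ ((p3' → (p3 ⊕ p2)) ↔ (p2' ↔ (p4' · p3'))) on each row and compare to φ:
  p1=0, p2=0, p3=0, p4=0: formula gives 0, but φ = 1 ✗
Since they disagree at (0,0,0,0), the expression is not a correct formula for φ.

No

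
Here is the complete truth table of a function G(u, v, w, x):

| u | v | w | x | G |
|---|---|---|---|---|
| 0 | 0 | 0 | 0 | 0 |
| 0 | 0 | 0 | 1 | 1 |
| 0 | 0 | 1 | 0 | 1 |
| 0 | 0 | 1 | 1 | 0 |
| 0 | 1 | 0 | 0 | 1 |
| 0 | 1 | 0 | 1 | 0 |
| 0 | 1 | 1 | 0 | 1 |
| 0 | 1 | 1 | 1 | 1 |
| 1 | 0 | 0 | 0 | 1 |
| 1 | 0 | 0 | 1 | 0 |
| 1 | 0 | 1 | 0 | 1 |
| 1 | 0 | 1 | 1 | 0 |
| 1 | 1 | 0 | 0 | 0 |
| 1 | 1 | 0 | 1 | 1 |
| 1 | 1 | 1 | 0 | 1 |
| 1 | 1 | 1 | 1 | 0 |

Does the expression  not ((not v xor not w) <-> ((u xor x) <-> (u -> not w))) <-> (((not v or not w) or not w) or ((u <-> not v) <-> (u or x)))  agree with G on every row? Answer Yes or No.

Yes

Check the formula against G row by row:
  u=0, v=0, w=0, x=0: formula gives 0, G = 0 ✓
  u=0, v=0, w=0, x=1: formula gives 1, G = 1 ✓
  u=0, v=0, w=1, x=0: formula gives 1, G = 1 ✓
  u=0, v=0, w=1, x=1: formula gives 0, G = 0 ✓
  … (the remaining 12 rows also agree.)
All 16 rows match — the expression computes G exactly.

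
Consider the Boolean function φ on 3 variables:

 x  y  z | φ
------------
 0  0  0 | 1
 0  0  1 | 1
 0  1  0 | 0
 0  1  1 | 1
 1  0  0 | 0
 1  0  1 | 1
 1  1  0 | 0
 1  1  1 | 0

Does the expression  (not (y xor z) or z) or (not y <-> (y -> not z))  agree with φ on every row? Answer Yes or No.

Check the formula against φ row by row:
  x=0, y=0, z=0: formula gives 1, φ = 1 ✓
  x=0, y=0, z=1: formula gives 1, φ = 1 ✓
  x=0, y=1, z=0: formula gives 0, φ = 0 ✓
  x=0, y=1, z=1: formula gives 1, φ = 1 ✓
  x=1, y=0, z=0: formula gives 1, but φ = 0 ✗
A single disagreement suffices: at (1,0,0) they differ, so the formula does not compute φ.

No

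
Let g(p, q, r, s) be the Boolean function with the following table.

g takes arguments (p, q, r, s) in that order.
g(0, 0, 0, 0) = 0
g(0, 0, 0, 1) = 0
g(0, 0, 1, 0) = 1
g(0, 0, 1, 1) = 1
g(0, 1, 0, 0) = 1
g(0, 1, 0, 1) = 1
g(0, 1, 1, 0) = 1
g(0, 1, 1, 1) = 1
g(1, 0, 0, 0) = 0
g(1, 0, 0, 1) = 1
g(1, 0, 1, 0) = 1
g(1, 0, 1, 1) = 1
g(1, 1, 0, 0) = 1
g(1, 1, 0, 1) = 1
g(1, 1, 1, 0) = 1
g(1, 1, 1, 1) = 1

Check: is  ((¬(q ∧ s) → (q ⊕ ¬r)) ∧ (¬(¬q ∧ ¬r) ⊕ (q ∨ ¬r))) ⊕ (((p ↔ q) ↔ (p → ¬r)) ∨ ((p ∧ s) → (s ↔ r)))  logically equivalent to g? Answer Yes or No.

Yes

Evaluate ((¬(q ∧ s) → (q ⊕ ¬r)) ∧ (¬(¬q ∧ ¬r) ⊕ (q ∨ ¬r))) ⊕ (((p ↔ q) ↔ (p → ¬r)) ∨ ((p ∧ s) → (s ↔ r))) on each row and compare to g:
  p=0, q=0, r=0, s=0: formula gives 0, g = 0 ✓
  p=0, q=0, r=0, s=1: formula gives 0, g = 0 ✓
  p=0, q=0, r=1, s=0: formula gives 1, g = 1 ✓
  p=0, q=0, r=1, s=1: formula gives 1, g = 1 ✓
  … (the remaining 12 rows also agree.)
All 16 rows match — the expression computes g exactly.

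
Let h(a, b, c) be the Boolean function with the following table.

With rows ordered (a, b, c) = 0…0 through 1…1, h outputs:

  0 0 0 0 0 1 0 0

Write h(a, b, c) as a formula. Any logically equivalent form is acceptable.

h is 1 on exactly one input, (1,0,1), whose minterm is a·¬b·c. So h is just that conjunction.

h(a, b, c) = (a and not b) and c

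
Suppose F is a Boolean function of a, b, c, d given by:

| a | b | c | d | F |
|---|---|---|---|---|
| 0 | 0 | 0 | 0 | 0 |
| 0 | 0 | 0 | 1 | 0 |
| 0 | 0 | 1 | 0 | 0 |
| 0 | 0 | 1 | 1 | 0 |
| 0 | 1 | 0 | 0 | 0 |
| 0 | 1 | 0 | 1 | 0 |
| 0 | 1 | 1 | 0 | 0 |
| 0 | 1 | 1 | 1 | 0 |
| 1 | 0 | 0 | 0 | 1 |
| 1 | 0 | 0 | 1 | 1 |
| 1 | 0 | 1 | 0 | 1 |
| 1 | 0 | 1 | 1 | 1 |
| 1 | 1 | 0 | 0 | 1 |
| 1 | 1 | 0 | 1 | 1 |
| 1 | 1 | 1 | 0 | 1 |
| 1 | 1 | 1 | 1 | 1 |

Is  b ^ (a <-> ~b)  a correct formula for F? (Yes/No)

Test each input against both F and the formula:
  a=0, b=0, c=0, d=0: formula gives 0, F = 0 ✓
  a=0, b=0, c=0, d=1: formula gives 0, F = 0 ✓
  a=0, b=0, c=1, d=0: formula gives 0, F = 0 ✓
  a=0, b=0, c=1, d=1: formula gives 0, F = 0 ✓
  … (the remaining 12 rows also agree.)
No disagreement on any input; they are logically equivalent.

Yes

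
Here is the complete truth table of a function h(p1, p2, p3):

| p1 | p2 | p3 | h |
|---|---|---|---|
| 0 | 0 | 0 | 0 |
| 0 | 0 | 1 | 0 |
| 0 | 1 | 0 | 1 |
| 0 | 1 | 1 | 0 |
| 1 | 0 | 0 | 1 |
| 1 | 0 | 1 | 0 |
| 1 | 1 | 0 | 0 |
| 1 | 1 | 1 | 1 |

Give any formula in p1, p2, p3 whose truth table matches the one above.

The 1-rows are (0,1,0), (1,0,0), (1,1,1). Each contributes one minterm — ¬p1·p2·¬p3; p1·¬p2·¬p3; p1·p2·p3 — and their disjunction is a sum-of-products form of h.

h(p1, p2, p3) = (((¬p1 ∧ p2) ∧ ¬p3) ∨ ((p1 ∧ ¬p2) ∧ ¬p3)) ∨ ((p1 ∧ p2) ∧ p3)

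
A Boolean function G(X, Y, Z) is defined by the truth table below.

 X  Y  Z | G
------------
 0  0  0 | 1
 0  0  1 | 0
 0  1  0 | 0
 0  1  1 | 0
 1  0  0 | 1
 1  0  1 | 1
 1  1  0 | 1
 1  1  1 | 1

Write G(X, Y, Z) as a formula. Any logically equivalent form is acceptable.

G is 0 on only 3 rows — (0,0,1), (0,1,0), (0,1,1). Writing each as a minterm (¬X·¬Y·Z, ¬X·Y·¬Z, ¬X·Y·Z) and OR-ing them characterizes exactly where G=0, so G is the negation of that disjunction.

G(X, Y, Z) = ((((X' · Y') · Z) + ((X' · Y) · Z')) + ((X' · Y) · Z))'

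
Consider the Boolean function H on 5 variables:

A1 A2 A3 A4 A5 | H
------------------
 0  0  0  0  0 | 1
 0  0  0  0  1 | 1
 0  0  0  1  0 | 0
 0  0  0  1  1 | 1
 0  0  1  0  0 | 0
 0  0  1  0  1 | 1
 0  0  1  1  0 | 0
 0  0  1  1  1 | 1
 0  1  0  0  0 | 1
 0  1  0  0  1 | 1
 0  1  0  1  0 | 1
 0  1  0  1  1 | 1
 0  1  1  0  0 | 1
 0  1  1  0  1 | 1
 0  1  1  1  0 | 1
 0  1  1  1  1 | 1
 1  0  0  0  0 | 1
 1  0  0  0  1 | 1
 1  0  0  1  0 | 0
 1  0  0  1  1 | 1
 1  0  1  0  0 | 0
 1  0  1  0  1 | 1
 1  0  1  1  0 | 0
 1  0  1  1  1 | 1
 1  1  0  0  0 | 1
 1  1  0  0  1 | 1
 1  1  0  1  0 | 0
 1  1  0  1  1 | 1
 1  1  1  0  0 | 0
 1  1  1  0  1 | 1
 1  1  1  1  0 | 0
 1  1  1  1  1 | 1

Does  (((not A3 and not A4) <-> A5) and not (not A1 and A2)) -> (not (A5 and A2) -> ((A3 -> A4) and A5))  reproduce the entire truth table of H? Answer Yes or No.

Yes

Test each input against both H and the formula:
  A1=0, A2=0, A3=0, A4=0, A5=0: formula gives 1, H = 1 ✓
  A1=0, A2=0, A3=0, A4=0, A5=1: formula gives 1, H = 1 ✓
  A1=0, A2=0, A3=0, A4=1, A5=0: formula gives 0, H = 0 ✓
  A1=0, A2=0, A3=0, A4=1, A5=1: formula gives 1, H = 1 ✓
  … (the remaining 28 rows also agree.)
No disagreement on any input; they are logically equivalent.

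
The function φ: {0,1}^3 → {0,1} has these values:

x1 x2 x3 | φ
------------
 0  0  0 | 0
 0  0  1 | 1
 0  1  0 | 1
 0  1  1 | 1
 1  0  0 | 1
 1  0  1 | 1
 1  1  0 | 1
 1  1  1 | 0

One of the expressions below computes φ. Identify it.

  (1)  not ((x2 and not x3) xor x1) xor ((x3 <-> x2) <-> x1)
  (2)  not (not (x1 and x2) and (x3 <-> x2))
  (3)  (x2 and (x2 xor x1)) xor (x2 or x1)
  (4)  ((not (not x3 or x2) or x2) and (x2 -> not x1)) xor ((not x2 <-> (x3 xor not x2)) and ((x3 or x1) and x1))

4

(1) fails at (0,0,0): the formula yields 1, φ is 0.
(2) fails at (0,1,1): the formula yields 0, φ is 1.
(3) fails at (0,0,1): the formula yields 0, φ is 1.
Only (4) survives; checking it on all 8 rows confirms it matches φ.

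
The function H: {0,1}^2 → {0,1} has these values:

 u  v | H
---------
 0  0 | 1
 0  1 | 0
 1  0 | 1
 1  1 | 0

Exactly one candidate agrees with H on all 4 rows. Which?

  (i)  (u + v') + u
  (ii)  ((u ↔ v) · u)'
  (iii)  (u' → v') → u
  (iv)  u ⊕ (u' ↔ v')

iv

(i) disagrees with H on (1,1) (formula → 1, table → 0); rule it out.
(ii) disagrees with H on (0,1) (formula → 1, table → 0); rule it out.
(iii) disagrees with H on (0,0) (formula → 0, table → 1); rule it out.
(iv) is the remaining candidate, and it agrees with H on all 4 inputs.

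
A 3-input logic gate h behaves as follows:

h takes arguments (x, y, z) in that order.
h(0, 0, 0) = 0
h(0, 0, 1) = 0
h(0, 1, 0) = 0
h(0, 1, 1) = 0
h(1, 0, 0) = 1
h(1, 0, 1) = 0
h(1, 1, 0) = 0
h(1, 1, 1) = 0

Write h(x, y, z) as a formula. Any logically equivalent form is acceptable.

h(x, y, z) = (x · y') · z'

h is 1 on exactly one input, (1,0,0), whose minterm is x·¬y·¬z. So h is just that conjunction.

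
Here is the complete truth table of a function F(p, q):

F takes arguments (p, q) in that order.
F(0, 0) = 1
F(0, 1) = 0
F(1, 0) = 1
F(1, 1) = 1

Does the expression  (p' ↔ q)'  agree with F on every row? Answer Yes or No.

No

Evaluate (p' ↔ q)' on each row and compare to F:
  p=0, q=0: formula gives 1, F = 1 ✓
  p=0, q=1: formula gives 0, F = 0 ✓
  p=1, q=0: formula gives 0, but F = 1 ✗
A single disagreement suffices: at (1,0) they differ, so the formula does not compute F.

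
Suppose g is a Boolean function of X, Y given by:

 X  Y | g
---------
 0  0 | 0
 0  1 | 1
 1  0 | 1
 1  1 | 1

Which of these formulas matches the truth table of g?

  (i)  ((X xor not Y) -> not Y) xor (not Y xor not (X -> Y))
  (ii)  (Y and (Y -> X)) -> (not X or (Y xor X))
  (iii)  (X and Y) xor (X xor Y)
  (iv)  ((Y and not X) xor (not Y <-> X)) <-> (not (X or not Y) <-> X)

(i) disagrees with g on (1,1) (formula → 0, table → 1); rule it out.
(ii) disagrees with g on (0,0) (formula → 1, table → 0); rule it out.
(iv) disagrees with g on (1,0) (formula → 0, table → 1); rule it out.
That leaves (iii). Evaluating it on every row reproduces the table of g exactly.

iii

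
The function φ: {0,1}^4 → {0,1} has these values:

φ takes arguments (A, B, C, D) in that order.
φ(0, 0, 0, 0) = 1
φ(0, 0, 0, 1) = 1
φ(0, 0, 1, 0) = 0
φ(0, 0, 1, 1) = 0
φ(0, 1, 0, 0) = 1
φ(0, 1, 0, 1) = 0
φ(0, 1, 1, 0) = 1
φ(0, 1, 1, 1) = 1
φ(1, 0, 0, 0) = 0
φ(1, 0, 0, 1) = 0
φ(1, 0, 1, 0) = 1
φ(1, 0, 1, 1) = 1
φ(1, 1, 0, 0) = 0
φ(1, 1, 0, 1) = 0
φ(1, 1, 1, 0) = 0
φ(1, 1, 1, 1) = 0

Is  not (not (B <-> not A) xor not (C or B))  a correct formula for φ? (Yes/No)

No

Check the formula against φ row by row:
  A=0, B=0, C=0, D=0: formula gives 1, φ = 1 ✓
  A=0, B=0, C=0, D=1: formula gives 1, φ = 1 ✓
  A=0, B=0, C=1, D=0: formula gives 0, φ = 0 ✓
  A=0, B=0, C=1, D=1: formula gives 0, φ = 0 ✓
  …
  A=0, B=1, C=0, D=1: formula gives 1, but φ = 0 ✗
Since they disagree at (0,1,0,1), the expression is not a correct formula for φ.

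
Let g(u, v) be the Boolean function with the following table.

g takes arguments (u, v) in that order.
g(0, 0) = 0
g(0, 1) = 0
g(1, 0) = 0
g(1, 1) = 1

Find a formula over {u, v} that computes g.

g(u, v) = u · v

The output is 1 only when every input is 1 — the AND of all inputs.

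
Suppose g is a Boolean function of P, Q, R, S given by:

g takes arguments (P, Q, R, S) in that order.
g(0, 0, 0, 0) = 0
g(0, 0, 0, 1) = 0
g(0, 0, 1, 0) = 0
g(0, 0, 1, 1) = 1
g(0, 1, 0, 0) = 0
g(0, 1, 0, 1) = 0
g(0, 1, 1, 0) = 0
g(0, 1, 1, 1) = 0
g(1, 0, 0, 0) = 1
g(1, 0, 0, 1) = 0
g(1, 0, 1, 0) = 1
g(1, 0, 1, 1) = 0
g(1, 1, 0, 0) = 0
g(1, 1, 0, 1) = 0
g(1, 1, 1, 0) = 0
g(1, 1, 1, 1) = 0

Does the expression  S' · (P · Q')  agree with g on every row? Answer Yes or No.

No

Evaluate S' · (P · Q') on each row and compare to g:
  P=0, Q=0, R=0, S=0: formula gives 0, g = 0 ✓
  P=0, Q=0, R=0, S=1: formula gives 0, g = 0 ✓
  P=0, Q=0, R=1, S=0: formula gives 0, g = 0 ✓
  P=0, Q=0, R=1, S=1: formula gives 0, but g = 1 ✗
A single disagreement suffices: at (0,0,1,1) they differ, so the formula does not compute g.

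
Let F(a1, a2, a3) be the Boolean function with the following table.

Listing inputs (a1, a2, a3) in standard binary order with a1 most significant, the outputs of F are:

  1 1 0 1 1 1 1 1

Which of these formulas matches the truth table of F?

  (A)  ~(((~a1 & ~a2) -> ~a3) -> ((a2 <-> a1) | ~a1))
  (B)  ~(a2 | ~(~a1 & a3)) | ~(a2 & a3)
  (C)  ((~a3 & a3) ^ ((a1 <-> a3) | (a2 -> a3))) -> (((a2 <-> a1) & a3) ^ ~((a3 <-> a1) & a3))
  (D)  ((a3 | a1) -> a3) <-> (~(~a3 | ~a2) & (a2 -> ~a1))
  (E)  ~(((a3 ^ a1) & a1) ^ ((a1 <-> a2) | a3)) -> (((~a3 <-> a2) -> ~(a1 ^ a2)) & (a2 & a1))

E

(A): at (0,0,0) it gives 0, but F = 1 — eliminated.
(B): at (0,1,0) it gives 1, but F = 0 — eliminated.
(C): at (0,0,1) it gives 0, but F = 1 — eliminated.
(D): at (0,0,0) it gives 0, but F = 1 — eliminated.
Only (E) survives; checking it on all 8 rows confirms it matches F.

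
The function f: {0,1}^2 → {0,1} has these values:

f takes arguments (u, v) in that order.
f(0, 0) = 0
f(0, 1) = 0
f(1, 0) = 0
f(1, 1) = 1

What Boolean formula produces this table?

Only row (1,1) gives 1. That row's minterm u·v is f directly.

f(u, v) = u AND v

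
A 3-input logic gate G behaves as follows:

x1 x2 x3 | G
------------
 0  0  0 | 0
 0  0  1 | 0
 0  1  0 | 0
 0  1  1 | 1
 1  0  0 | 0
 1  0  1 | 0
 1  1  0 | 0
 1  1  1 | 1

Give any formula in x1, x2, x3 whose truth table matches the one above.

The 1-rows are (0,1,1), (1,1,1). Each contributes one minterm — ¬x1·x2·x3; x1·x2·x3 — and their disjunction is a sum-of-products form of G.

G(x1, x2, x3) = ((x1' · x2) · x3) + ((x1 · x2) · x3)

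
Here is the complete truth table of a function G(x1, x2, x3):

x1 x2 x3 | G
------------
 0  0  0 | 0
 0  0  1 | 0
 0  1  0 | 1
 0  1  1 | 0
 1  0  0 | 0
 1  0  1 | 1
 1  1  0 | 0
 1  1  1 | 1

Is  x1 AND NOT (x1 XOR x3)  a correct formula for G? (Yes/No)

Evaluate x1 AND NOT (x1 XOR x3) on each row and compare to G:
  x1=0, x2=0, x3=0: formula gives 0, G = 0 ✓
  x1=0, x2=0, x3=1: formula gives 0, G = 0 ✓
  x1=0, x2=1, x3=0: formula gives 0, but G = 1 ✗
Since they disagree at (0,1,0), the expression is not a correct formula for G.

No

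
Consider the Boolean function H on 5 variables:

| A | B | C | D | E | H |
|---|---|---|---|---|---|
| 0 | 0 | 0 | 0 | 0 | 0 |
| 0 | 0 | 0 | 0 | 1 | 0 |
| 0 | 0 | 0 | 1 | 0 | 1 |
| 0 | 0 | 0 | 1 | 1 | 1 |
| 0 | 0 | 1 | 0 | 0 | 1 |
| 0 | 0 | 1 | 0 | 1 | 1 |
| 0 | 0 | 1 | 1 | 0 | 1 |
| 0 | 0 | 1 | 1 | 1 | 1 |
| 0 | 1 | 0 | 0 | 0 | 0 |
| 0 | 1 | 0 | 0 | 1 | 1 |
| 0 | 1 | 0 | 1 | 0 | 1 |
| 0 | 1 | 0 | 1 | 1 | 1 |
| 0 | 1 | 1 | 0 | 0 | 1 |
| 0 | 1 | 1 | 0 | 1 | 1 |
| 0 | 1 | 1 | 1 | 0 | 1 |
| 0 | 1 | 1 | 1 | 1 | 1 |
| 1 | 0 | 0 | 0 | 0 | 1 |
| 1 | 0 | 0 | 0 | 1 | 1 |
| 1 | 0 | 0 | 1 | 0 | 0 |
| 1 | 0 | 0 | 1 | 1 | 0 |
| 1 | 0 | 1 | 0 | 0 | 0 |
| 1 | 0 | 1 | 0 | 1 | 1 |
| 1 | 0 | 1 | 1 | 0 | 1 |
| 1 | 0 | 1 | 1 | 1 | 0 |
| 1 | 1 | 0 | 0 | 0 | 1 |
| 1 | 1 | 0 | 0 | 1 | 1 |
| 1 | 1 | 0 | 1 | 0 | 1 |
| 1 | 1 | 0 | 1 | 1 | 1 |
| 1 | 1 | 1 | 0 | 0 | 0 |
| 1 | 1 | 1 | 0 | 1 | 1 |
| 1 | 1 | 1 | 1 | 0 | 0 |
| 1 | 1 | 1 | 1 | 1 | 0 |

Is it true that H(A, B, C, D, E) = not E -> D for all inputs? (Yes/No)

Evaluate not E -> D on each row and compare to H:
  A=0, B=0, C=0, D=0, E=0: formula gives 0, H = 0 ✓
  A=0, B=0, C=0, D=0, E=1: formula gives 1, but H = 0 ✗
Row (0,0,0,0,1) is a counterexample, so the formula is not equivalent to H.

No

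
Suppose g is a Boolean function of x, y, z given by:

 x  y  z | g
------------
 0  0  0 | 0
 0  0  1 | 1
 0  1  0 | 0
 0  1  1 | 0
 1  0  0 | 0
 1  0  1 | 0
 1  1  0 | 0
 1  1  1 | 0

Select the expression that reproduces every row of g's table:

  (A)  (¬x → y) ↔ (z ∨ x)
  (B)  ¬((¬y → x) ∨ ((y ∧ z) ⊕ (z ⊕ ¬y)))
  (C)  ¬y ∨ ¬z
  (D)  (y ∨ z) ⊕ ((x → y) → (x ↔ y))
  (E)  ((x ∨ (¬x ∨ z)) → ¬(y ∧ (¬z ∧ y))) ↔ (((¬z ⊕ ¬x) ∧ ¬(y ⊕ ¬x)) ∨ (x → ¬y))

B

(A) disagrees with g on (0,0,0) (formula → 1, table → 0); rule it out.
(C) disagrees with g on (0,0,0) (formula → 1, table → 0); rule it out.
(D) disagrees with g on (0,0,0) (formula → 1, table → 0); rule it out.
(E) disagrees with g on (0,0,0) (formula → 1, table → 0); rule it out.
That leaves (B). Evaluating it on every row reproduces the table of g exactly.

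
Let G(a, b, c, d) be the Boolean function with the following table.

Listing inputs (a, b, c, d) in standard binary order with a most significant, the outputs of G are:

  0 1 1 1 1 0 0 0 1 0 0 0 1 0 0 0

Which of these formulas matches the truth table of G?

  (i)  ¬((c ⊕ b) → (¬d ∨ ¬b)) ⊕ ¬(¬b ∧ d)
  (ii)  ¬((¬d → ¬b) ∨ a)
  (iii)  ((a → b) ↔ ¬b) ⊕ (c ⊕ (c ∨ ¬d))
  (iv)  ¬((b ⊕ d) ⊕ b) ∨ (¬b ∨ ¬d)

iii

(i) fails at (0,0,0,0): the formula yields 1, G is 0.
(ii) fails at (0,0,0,1): the formula yields 0, G is 1.
(iv) fails at (0,0,0,0): the formula yields 1, G is 0.
That leaves (iii). Evaluating it on every row reproduces the table of G exactly.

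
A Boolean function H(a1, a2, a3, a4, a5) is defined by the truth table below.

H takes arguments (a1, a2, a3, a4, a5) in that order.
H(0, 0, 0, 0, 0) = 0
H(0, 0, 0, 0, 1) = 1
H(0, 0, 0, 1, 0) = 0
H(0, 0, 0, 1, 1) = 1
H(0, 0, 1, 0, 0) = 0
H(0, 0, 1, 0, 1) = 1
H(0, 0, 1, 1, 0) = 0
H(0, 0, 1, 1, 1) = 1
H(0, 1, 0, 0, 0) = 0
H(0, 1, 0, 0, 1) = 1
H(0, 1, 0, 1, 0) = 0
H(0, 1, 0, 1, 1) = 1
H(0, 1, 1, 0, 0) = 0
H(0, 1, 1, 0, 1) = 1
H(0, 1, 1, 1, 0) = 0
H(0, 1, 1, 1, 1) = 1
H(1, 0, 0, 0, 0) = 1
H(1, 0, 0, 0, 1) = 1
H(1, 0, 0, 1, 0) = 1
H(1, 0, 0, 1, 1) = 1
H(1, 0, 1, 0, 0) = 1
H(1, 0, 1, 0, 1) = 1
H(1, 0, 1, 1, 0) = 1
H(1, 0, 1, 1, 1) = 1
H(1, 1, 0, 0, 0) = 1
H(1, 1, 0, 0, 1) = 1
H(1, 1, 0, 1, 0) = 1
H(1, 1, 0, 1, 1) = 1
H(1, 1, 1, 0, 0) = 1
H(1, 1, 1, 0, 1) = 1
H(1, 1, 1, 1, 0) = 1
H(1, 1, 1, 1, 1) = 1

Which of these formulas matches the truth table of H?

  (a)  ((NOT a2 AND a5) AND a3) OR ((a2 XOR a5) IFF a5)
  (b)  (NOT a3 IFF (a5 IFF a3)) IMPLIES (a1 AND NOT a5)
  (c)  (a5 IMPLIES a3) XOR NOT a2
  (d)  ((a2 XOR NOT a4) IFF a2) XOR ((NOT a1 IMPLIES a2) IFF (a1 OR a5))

(a) disagrees with H on (0,0,0,0,0) (formula → 1, table → 0); rule it out.
(c) disagrees with H on (0,0,1,0,1) (formula → 0, table → 1); rule it out.
(d) disagrees with H on (0,0,0,0,0) (formula → 1, table → 0); rule it out.
(b) is the remaining candidate, and it agrees with H on all 32 inputs.

b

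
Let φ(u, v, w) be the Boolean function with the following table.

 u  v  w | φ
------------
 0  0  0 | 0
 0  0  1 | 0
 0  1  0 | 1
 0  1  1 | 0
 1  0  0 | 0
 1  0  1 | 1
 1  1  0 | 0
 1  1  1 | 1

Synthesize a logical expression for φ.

φ(u, v, w) = (((u' · v) · w') + ((u · v') · w)) + ((u · v) · w)

φ=1 on 3 inputs: (0,1,0), (1,0,1), (1,1,1). Reading each as a conjunction of literals (¬u·v·¬w, u·¬v·w, u·v·w) and taking the OR gives the canonical DNF.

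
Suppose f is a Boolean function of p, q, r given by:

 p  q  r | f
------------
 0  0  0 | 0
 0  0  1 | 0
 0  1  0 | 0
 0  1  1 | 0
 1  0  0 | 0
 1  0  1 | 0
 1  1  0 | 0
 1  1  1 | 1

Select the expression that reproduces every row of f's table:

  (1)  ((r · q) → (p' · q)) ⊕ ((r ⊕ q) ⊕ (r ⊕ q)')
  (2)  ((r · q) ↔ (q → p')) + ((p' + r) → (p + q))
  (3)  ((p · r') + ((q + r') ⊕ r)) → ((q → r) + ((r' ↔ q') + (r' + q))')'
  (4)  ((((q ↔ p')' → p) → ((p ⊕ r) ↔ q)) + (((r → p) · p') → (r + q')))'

1

(2) fails at (0,1,0): the formula yields 1, f is 0.
(3) fails at (0,1,0): the formula yields 1, f is 0.
(4) fails at (0,1,0): the formula yields 1, f is 0.
That leaves (1). Evaluating it on every row reproduces the table of f exactly.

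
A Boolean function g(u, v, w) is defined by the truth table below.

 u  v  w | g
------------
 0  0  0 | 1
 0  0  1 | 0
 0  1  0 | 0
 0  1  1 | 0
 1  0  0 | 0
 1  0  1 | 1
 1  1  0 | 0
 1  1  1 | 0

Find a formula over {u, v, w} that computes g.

g=1 on 2 inputs: (0,0,0), (1,0,1). Reading each as a conjunction of literals (¬u·¬v·¬w, u·¬v·w) and taking the OR gives the canonical DNF.

g(u, v, w) = ((u' · v') · w') + ((u · v') · w)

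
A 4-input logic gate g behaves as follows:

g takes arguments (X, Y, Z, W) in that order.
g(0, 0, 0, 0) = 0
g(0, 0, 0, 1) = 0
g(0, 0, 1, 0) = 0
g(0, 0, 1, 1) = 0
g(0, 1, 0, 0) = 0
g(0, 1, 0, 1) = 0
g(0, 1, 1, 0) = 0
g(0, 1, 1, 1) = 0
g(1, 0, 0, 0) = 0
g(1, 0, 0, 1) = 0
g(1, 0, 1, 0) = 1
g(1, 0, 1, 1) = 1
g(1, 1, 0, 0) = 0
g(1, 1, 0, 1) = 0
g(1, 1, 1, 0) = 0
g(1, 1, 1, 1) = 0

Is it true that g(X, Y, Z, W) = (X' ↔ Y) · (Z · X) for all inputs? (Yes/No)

Evaluate (X' ↔ Y) · (Z · X) on each row and compare to g:
  X=0, Y=0, Z=0, W=0: formula gives 0, g = 0 ✓
  X=0, Y=0, Z=0, W=1: formula gives 0, g = 0 ✓
  X=0, Y=0, Z=1, W=0: formula gives 0, g = 0 ✓
  X=0, Y=0, Z=1, W=1: formula gives 0, g = 0 ✓
  …and likewise for the remaining 12 rows.
Every row agrees, so the formula is equivalent.

Yes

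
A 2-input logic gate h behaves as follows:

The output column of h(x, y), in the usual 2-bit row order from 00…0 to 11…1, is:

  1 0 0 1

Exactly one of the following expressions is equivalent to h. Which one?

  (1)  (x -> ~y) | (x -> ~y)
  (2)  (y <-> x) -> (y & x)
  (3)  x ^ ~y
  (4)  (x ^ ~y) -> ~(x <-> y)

(1): at (0,1) it gives 1, but h = 0 — eliminated.
(2): at (0,0) it gives 0, but h = 1 — eliminated.
(4): at (0,0) it gives 0, but h = 1 — eliminated.
That leaves (3). Evaluating it on every row reproduces the table of h exactly.

3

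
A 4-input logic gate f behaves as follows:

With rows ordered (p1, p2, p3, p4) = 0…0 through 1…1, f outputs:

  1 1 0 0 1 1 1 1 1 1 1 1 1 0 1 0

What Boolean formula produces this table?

f(p1, p2, p3, p4) = NOT ((((((NOT p1 AND NOT p2) AND p3) AND NOT p4) OR (((NOT p1 AND NOT p2) AND p3) AND p4)) OR (((p1 AND p2) AND NOT p3) AND p4)) OR (((p1 AND p2) AND p3) AND p4))

There are just 4 zero rows: (0,0,1,0), (0,0,1,1), (1,1,0,1), (1,1,1,1). Their minterms are ¬p1·¬p2·p3·¬p4, ¬p1·¬p2·p3·p4, p1·p2·¬p3·p4, p1·p2·p3·p4; the OR of those covers precisely the 0-outputs, and negating it yields f.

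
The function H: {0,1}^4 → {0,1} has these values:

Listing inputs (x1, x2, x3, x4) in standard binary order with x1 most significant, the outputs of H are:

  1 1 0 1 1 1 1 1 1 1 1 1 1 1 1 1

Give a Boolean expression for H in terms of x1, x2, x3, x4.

H(x1, x2, x3, x4) = ¬(((¬x1 ∧ ¬x2) ∧ x3) ∧ ¬x4)

Only row (0,0,1,0) gives 0. So H is 1 everywhere except there — the complement of the minterm ¬x1·¬x2·x3·¬x4.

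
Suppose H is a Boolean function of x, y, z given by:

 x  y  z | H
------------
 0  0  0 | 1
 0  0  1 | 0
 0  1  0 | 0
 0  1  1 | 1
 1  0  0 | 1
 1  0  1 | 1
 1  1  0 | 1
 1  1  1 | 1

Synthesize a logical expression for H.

The 0-rows are (0,0,1), (0,1,0). Take each as a conjunction (¬x·¬y·z, ¬x·y·¬z), form their disjunction, and complement — that gives a formula that is 1 everywhere H is.

H(x, y, z) = not (((not x and not y) and z) or ((not x and y) and not z))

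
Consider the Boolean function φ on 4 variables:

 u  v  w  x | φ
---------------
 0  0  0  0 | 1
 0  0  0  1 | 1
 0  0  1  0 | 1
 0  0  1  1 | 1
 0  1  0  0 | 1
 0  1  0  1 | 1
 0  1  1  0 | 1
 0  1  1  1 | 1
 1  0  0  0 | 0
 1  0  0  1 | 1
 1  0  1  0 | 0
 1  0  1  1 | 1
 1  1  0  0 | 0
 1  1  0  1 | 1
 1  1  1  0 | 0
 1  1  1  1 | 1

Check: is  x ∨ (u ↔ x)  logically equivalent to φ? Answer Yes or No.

Yes

Evaluate x ∨ (u ↔ x) on each row and compare to φ:
  u=0, v=0, w=0, x=0: formula gives 1, φ = 1 ✓
  u=0, v=0, w=0, x=1: formula gives 1, φ = 1 ✓
  u=0, v=0, w=1, x=0: formula gives 1, φ = 1 ✓
  u=0, v=0, w=1, x=1: formula gives 1, φ = 1 ✓
  … (the remaining 12 rows also agree.)
Every row agrees, so the formula is equivalent.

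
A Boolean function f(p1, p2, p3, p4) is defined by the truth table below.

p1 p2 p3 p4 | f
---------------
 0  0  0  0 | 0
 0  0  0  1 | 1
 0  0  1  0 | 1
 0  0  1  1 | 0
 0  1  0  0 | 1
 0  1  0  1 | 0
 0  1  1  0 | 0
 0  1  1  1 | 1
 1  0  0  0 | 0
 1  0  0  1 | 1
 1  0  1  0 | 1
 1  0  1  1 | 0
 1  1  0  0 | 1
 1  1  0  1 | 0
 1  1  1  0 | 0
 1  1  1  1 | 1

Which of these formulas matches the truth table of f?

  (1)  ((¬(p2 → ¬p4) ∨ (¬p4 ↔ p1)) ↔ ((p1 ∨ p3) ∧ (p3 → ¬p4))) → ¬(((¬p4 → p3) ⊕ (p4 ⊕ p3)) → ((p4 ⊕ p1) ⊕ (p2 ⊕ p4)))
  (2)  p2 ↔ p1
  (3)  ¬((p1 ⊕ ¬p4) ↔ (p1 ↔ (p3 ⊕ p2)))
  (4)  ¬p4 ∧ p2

(1) fails at (0,0,1,1): the formula yields 1, f is 0.
(2) fails at (0,0,0,0): the formula yields 1, f is 0.
(4) fails at (0,0,0,1): the formula yields 0, f is 1.
Only (3) survives; checking it on all 16 rows confirms it matches f.

3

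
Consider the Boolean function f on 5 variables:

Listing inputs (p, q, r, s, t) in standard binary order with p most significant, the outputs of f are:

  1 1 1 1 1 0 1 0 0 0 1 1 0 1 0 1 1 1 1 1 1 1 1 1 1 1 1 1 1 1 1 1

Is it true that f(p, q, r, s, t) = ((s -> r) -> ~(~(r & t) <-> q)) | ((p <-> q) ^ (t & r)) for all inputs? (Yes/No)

Evaluate ((s -> r) -> ~(~(r & t) <-> q)) | ((p <-> q) ^ (t & r)) on each row and compare to f:
  p=0, q=0, r=0, s=0, t=0: formula gives 1, f = 1 ✓
  p=0, q=0, r=0, s=0, t=1: formula gives 1, f = 1 ✓
  p=0, q=0, r=0, s=1, t=0: formula gives 1, f = 1 ✓
  p=0, q=0, r=0, s=1, t=1: formula gives 1, f = 1 ✓
  …and likewise for the remaining 28 rows.
Every row agrees, so the formula is equivalent.

Yes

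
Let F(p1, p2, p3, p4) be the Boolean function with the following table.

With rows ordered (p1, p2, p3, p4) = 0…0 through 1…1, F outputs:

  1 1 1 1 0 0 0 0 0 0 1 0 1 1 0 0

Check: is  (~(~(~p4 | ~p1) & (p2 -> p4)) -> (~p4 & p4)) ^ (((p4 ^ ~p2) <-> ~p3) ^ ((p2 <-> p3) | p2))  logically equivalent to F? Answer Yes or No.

Test each input against both F and the formula:
  p1=0, p2=0, p3=0, p4=0: formula gives 0, but F = 1 ✗
Since they disagree at (0,0,0,0), the expression is not a correct formula for F.

No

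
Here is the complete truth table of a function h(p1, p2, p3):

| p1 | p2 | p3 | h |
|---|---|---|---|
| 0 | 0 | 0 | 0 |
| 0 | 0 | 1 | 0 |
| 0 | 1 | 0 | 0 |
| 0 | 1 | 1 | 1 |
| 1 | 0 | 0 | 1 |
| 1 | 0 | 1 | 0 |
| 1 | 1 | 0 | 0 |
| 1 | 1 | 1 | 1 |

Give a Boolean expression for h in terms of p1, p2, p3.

Collect the rows where h=1 — (0,1,1), (1,0,0), (1,1,1) — and write one minterm per row: ¬p1·p2·p3, p1·¬p2·¬p3, p1·p2·p3. Their union (logical OR) reproduces the table exactly.

h(p1, p2, p3) = (((~p1 & p2) & p3) | ((p1 & ~p2) & ~p3)) | ((p1 & p2) & p3)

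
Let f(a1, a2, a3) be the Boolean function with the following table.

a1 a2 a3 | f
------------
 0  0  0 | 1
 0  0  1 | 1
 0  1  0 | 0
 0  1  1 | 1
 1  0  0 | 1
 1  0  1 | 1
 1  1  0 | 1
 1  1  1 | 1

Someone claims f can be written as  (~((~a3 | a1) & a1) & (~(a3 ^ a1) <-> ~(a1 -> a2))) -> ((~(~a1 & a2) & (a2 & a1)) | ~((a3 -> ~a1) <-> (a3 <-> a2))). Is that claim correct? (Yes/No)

Evaluate (~((~a3 | a1) & a1) & (~(a3 ^ a1) <-> ~(a1 -> a2))) -> ((~(~a1 & a2) & (a2 & a1)) | ~((a3 -> ~a1) <-> (a3 <-> a2))) on each row and compare to f:
  a1=0, a2=0, a3=0: formula gives 1, f = 1 ✓
  a1=0, a2=0, a3=1: formula gives 1, f = 1 ✓
  a1=0, a2=1, a3=0: formula gives 1, but f = 0 ✗
Row (0,1,0) is a counterexample, so the formula is not equivalent to f.

No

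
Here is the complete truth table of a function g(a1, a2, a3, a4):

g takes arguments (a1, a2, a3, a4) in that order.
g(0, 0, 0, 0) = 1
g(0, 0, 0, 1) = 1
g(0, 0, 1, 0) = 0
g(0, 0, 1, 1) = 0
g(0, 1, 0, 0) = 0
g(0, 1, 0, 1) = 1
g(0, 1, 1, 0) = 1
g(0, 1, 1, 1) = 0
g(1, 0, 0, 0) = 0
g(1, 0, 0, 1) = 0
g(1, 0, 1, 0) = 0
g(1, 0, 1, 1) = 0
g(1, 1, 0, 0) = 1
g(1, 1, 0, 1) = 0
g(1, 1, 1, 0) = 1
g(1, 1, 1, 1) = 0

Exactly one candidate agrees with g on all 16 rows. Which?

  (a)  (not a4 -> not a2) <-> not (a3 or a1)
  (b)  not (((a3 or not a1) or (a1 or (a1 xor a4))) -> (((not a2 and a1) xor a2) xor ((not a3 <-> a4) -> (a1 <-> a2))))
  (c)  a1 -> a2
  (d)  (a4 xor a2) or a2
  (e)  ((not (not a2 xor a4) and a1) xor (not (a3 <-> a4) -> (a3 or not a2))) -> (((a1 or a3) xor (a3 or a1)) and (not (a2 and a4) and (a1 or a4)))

a

(b) disagrees with g on (0,0,0,0) (formula → 0, table → 1); rule it out.
(c) disagrees with g on (0,0,1,0) (formula → 1, table → 0); rule it out.
(d) disagrees with g on (0,0,0,0) (formula → 0, table → 1); rule it out.
(e) disagrees with g on (0,0,0,0) (formula → 0, table → 1); rule it out.
That leaves (a). Evaluating it on every row reproduces the table of g exactly.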